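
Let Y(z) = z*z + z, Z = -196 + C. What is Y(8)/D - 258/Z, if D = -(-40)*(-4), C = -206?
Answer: 257/1340 ≈ 0.19179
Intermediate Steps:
Z = -402 (Z = -196 - 206 = -402)
Y(z) = z + z² (Y(z) = z² + z = z + z²)
D = -160 (D = -8*20 = -160)
Y(8)/D - 258/Z = (8*(1 + 8))/(-160) - 258/(-402) = (8*9)*(-1/160) - 258*(-1/402) = 72*(-1/160) + 43/67 = -9/20 + 43/67 = 257/1340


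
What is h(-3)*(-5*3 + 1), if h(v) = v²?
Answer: -126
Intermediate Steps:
h(-3)*(-5*3 + 1) = (-3)²*(-5*3 + 1) = 9*(-15 + 1) = 9*(-14) = -126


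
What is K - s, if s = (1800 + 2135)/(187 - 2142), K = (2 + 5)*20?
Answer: 55527/391 ≈ 142.01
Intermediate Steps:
K = 140 (K = 7*20 = 140)
s = -787/391 (s = 3935/(-1955) = 3935*(-1/1955) = -787/391 ≈ -2.0128)
K - s = 140 - 1*(-787/391) = 140 + 787/391 = 55527/391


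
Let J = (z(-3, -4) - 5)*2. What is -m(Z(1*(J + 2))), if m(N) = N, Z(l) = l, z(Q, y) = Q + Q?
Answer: 20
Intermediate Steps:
z(Q, y) = 2*Q
J = -22 (J = (2*(-3) - 5)*2 = (-6 - 5)*2 = -11*2 = -22)
-m(Z(1*(J + 2))) = -(-22 + 2) = -(-20) = -1*(-20) = 20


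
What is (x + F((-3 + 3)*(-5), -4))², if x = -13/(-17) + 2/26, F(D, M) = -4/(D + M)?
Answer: 165649/48841 ≈ 3.3916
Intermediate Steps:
x = 186/221 (x = -13*(-1/17) + 2*(1/26) = 13/17 + 1/13 = 186/221 ≈ 0.84163)
(x + F((-3 + 3)*(-5), -4))² = (186/221 - 4/((-3 + 3)*(-5) - 4))² = (186/221 - 4/(0*(-5) - 4))² = (186/221 - 4/(0 - 4))² = (186/221 - 4/(-4))² = (186/221 - 4*(-¼))² = (186/221 + 1)² = (407/221)² = 165649/48841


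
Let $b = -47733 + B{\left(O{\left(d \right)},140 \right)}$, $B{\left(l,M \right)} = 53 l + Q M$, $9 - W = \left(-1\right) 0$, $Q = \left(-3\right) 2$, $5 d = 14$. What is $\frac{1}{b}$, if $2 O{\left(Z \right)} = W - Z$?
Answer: $- \frac{10}{484087} \approx -2.0657 \cdot 10^{-5}$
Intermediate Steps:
$d = \frac{14}{5}$ ($d = \frac{1}{5} \cdot 14 = \frac{14}{5} \approx 2.8$)
$Q = -6$
$W = 9$ ($W = 9 - \left(-1\right) 0 = 9 - 0 = 9 + 0 = 9$)
$O{\left(Z \right)} = \frac{9}{2} - \frac{Z}{2}$ ($O{\left(Z \right)} = \frac{9 - Z}{2} = \frac{9}{2} - \frac{Z}{2}$)
$B{\left(l,M \right)} = - 6 M + 53 l$ ($B{\left(l,M \right)} = 53 l - 6 M = - 6 M + 53 l$)
$b = - \frac{484087}{10}$ ($b = -47733 + \left(\left(-6\right) 140 + 53 \left(\frac{9}{2} - \frac{7}{5}\right)\right) = -47733 - \left(840 - 53 \left(\frac{9}{2} - \frac{7}{5}\right)\right) = -47733 + \left(-840 + 53 \cdot \frac{31}{10}\right) = -47733 + \left(-840 + \frac{1643}{10}\right) = -47733 - \frac{6757}{10} = - \frac{484087}{10} \approx -48409.0$)
$\frac{1}{b} = \frac{1}{- \frac{484087}{10}} = - \frac{10}{484087}$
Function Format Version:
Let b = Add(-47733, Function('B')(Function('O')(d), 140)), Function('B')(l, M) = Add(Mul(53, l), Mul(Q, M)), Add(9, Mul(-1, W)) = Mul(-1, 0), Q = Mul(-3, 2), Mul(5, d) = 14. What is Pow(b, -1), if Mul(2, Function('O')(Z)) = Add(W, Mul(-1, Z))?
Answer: Rational(-10, 484087) ≈ -2.0657e-5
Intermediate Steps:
d = Rational(14, 5) (d = Mul(Rational(1, 5), 14) = Rational(14, 5) ≈ 2.8000)
Q = -6
W = 9 (W = Add(9, Mul(-1, Mul(-1, 0))) = Add(9, Mul(-1, 0)) = Add(9, 0) = 9)
Function('O')(Z) = Add(Rational(9, 2), Mul(Rational(-1, 2), Z)) (Function('O')(Z) = Mul(Rational(1, 2), Add(9, Mul(-1, Z))) = Add(Rational(9, 2), Mul(Rational(-1, 2), Z)))
Function('B')(l, M) = Add(Mul(-6, M), Mul(53, l)) (Function('B')(l, M) = Add(Mul(53, l), Mul(-6, M)) = Add(Mul(-6, M), Mul(53, l)))
b = Rational(-484087, 10) (b = Add(-47733, Add(Mul(-6, 140), Mul(53, Add(Rational(9, 2), Mul(Rational(-1, 2), Rational(14, 5)))))) = Add(-47733, Add(-840, Mul(53, Add(Rational(9, 2), Rational(-7, 5))))) = Add(-47733, Add(-840, Mul(53, Rational(31, 10)))) = Add(-47733, Add(-840, Rational(1643, 10))) = Add(-47733, Rational(-6757, 10)) = Rational(-484087, 10) ≈ -48409.)
Pow(b, -1) = Pow(Rational(-484087, 10), -1) = Rational(-10, 484087)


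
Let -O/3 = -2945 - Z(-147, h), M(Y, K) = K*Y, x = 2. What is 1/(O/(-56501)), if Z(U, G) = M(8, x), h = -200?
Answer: -56501/8883 ≈ -6.3606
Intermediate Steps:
Z(U, G) = 16 (Z(U, G) = 2*8 = 16)
O = 8883 (O = -3*(-2945 - 1*16) = -3*(-2945 - 16) = -3*(-2961) = 8883)
1/(O/(-56501)) = 1/(8883/(-56501)) = 1/(8883*(-1/56501)) = 1/(-8883/56501) = -56501/8883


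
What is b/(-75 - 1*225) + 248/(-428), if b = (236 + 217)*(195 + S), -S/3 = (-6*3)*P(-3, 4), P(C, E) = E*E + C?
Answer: -14499029/10700 ≈ -1355.0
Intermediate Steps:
P(C, E) = C + E**2 (P(C, E) = E**2 + C = C + E**2)
S = 702 (S = -3*(-6*3)*(-3 + 4**2) = -(-54)*(-3 + 16) = -(-54)*13 = -3*(-234) = 702)
b = 406341 (b = (236 + 217)*(195 + 702) = 453*897 = 406341)
b/(-75 - 1*225) + 248/(-428) = 406341/(-75 - 1*225) + 248/(-428) = 406341/(-75 - 225) + 248*(-1/428) = 406341/(-300) - 62/107 = 406341*(-1/300) - 62/107 = -135447/100 - 62/107 = -14499029/10700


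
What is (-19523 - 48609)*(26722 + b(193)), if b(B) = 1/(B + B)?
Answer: -351380331738/193 ≈ -1.8206e+9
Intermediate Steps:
b(B) = 1/(2*B)
(-19523 - 48609)*(26722 + b(193)) = (-19523 - 48609)*(26722 + (½)/193) = -68132*(26722 + (½)*(1/193)) = -68132*(26722 + 1/386) = -68132*10314693/386 = -351380331738/193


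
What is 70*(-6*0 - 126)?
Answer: -8820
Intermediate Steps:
70*(-6*0 - 126) = 70*(0 - 126) = 70*(-126) = -8820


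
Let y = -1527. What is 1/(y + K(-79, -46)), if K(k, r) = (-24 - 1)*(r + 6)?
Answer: -1/527 ≈ -0.0018975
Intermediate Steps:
K(k, r) = -150 - 25*r (K(k, r) = -25*(6 + r) = -150 - 25*r)
1/(y + K(-79, -46)) = 1/(-1527 + (-150 - 25*(-46))) = 1/(-1527 + (-150 + 1150)) = 1/(-1527 + 1000) = 1/(-527) = -1/527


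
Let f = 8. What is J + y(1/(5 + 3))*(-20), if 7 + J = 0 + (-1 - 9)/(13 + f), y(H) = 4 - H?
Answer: -3569/42 ≈ -84.976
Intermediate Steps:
J = -157/21 (J = -7 + (0 + (-1 - 9)/(13 + 8)) = -7 + (0 - 10/21) = -7 - 10/21 = -157/21 ≈ -7.4762)
J + y(1/(5 + 3))*(-20) = -157/21 + (4 - 1/(5 + 3))*(-20) = -157/21 + (4 - 1/8)*(-20) = -157/21 + (4 - 1*⅛)*(-20) = -157/21 + (4 - ⅛)*(-20) = -157/21 + (31/8)*(-20) = -157/21 - 155/2 = -3569/42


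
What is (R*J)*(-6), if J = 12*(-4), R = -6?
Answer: -1728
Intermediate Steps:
J = -48
(R*J)*(-6) = -6*(-48)*(-6) = 288*(-6) = -1728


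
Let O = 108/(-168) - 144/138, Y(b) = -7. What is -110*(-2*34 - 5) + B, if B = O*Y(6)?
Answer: 369923/46 ≈ 8041.8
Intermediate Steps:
O = -543/322 (O = 108*(-1/168) - 144*1/138 = -9/14 - 24/23 = -543/322 ≈ -1.6863)
B = 543/46 (B = -543/322*(-7) = 543/46 ≈ 11.804)
-110*(-2*34 - 5) + B = -110*(-2*34 - 5) + 543/46 = -110*(-68 - 5) + 543/46 = -110*(-73) + 543/46 = 8030 + 543/46 = 369923/46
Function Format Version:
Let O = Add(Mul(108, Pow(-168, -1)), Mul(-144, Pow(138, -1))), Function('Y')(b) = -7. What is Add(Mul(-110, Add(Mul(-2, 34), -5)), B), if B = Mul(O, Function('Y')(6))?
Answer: Rational(369923, 46) ≈ 8041.8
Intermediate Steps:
O = Rational(-543, 322) (O = Add(Mul(108, Rational(-1, 168)), Mul(-144, Rational(1, 138))) = Add(Rational(-9, 14), Rational(-24, 23)) = Rational(-543, 322) ≈ -1.6863)
B = Rational(543, 46) (B = Mul(Rational(-543, 322), -7) = Rational(543, 46) ≈ 11.804)
Add(Mul(-110, Add(Mul(-2, 34), -5)), B) = Add(Mul(-110, Add(Mul(-2, 34), -5)), Rational(543, 46)) = Add(Mul(-110, Add(-68, -5)), Rational(543, 46)) = Add(Mul(-110, -73), Rational(543, 46)) = Add(8030, Rational(543, 46)) = Rational(369923, 46)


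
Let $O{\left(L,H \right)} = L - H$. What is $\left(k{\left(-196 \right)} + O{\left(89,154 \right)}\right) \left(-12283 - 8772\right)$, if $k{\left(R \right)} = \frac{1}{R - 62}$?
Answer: $\frac{353113405}{258} \approx 1.3687 \cdot 10^{6}$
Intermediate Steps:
$k{\left(R \right)} = \frac{1}{-62 + R}$
$\left(k{\left(-196 \right)} + O{\left(89,154 \right)}\right) \left(-12283 - 8772\right) = \left(\frac{1}{-62 - 196} + \left(89 - 154\right)\right) \left(-12283 - 8772\right) = \left(\frac{1}{-258} + \left(89 - 154\right)\right) \left(-21055\right) = \left(- \frac{1}{258} - 65\right) \left(-21055\right) = \left(- \frac{16771}{258}\right) \left(-21055\right) = \frac{353113405}{258}$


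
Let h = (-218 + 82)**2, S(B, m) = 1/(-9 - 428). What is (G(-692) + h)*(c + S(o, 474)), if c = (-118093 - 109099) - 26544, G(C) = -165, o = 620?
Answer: -88373458501/19 ≈ -4.6512e+9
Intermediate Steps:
c = -253736 (c = -227192 - 26544 = -253736)
S(B, m) = -1/437 (S(B, m) = 1/(-437) = -1/437)
h = 18496 (h = (-136)**2 = 18496)
(G(-692) + h)*(c + S(o, 474)) = (-165 + 18496)*(-253736 - 1/437) = 18331*(-110882633/437) = -88373458501/19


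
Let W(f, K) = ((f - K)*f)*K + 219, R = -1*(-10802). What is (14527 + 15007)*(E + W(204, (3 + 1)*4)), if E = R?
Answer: 18448501702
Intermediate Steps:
R = 10802
E = 10802
W(f, K) = 219 + K*f*(f - K) (W(f, K) = (f*(f - K))*K + 219 = K*f*(f - K) + 219 = 219 + K*f*(f - K))
(14527 + 15007)*(E + W(204, (3 + 1)*4)) = (14527 + 15007)*(10802 + (219 + ((3 + 1)*4)*204**2 - 1*204*((3 + 1)*4)**2)) = 29534*(10802 + (219 + (4*4)*41616 - 1*204*(4*4)**2)) = 29534*(10802 + (219 + 16*41616 - 1*204*16**2)) = 29534*(10802 + (219 + 665856 - 1*204*256)) = 29534*(10802 + (219 + 665856 - 52224)) = 29534*(10802 + 613851) = 29534*624653 = 18448501702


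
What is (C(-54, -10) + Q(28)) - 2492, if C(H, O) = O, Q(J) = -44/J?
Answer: -17525/7 ≈ -2503.6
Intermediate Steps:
(C(-54, -10) + Q(28)) - 2492 = (-10 - 44/28) - 2492 = (-10 - 44*1/28) - 2492 = (-10 - 11/7) - 2492 = -81/7 - 2492 = -17525/7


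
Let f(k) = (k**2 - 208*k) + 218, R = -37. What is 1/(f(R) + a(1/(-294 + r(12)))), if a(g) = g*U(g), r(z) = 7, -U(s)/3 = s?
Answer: 82369/764631424 ≈ 0.00010772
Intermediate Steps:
U(s) = -3*s
a(g) = -3*g**2 (a(g) = g*(-3*g) = -3*g**2)
f(k) = 218 + k**2 - 208*k
1/(f(R) + a(1/(-294 + r(12)))) = 1/((218 + (-37)**2 - 208*(-37)) - 3/(-294 + 7)**2) = 1/((218 + 1369 + 7696) - 3*(1/(-287))**2) = 1/(9283 - 3*(-1/287)**2) = 1/(9283 - 3*1/82369) = 1/(9283 - 3/82369) = 1/(764631424/82369) = 82369/764631424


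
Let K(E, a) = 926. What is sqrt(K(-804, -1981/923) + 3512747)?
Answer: sqrt(3513673) ≈ 1874.5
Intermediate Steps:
sqrt(K(-804, -1981/923) + 3512747) = sqrt(926 + 3512747) = sqrt(3513673)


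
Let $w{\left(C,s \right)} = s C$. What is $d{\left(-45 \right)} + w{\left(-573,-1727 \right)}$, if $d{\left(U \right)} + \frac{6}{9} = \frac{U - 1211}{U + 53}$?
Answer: $\frac{2968240}{3} \approx 9.8941 \cdot 10^{5}$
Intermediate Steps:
$d{\left(U \right)} = - \frac{2}{3} + \frac{-1211 + U}{53 + U}$ ($d{\left(U \right)} = - \frac{2}{3} + \frac{U - 1211}{U + 53} = - \frac{2}{3} + \frac{-1211 + U}{53 + U}$)
$w{\left(C,s \right)} = C s$
$d{\left(-45 \right)} + w{\left(-573,-1727 \right)} = \frac{-3739 - 45}{3 \left(53 - 45\right)} - -989571 = \frac{1}{3} \cdot \frac{1}{8} \left(-3784\right) + 989571 = - \frac{473}{3} + 989571 = \frac{2968240}{3}$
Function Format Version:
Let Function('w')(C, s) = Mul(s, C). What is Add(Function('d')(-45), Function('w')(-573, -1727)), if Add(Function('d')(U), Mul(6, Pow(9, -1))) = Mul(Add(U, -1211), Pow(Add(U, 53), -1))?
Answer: Rational(2968240, 3) ≈ 9.8941e+5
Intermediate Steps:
Function('d')(U) = Add(Rational(-2, 3), Mul(Pow(Add(53, U), -1), Add(-1211, U))) (Function('d')(U) = Add(Rational(-2, 3), Mul(Add(U, -1211), Pow(Add(U, 53), -1))) = Add(Rational(-2, 3), Mul(Add(-1211, U), Pow(Add(53, U), -1))) = Add(Rational(-2, 3), Mul(Pow(Add(53, U), -1), Add(-1211, U))))
Function('w')(C, s) = Mul(C, s)
Add(Function('d')(-45), Function('w')(-573, -1727)) = Add(Mul(Rational(1, 3), Pow(Add(53, -45), -1), Add(-3739, -45)), Mul(-573, -1727)) = Add(Mul(Rational(1, 3), Pow(8, -1), -3784), 989571) = Add(Mul(Rational(1, 3), Rational(1, 8), -3784), 989571) = Add(Rational(-473, 3), 989571) = Rational(2968240, 3)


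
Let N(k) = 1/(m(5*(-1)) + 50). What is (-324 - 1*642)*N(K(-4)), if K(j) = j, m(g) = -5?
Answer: -322/15 ≈ -21.467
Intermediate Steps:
N(k) = 1/45 (N(k) = 1/(-5 + 50) = 1/45)
(-324 - 1*642)*N(K(-4)) = (-324 - 1*642)*(1/45) = (-324 - 642)*(1/45) = -966*1/45 = -322/15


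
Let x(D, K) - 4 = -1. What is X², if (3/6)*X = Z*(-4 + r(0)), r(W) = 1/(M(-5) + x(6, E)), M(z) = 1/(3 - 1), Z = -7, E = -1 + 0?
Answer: 2704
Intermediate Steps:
E = -1
x(D, K) = 3 (x(D, K) = 4 - 1 = 3)
M(z) = ½ (M(z) = 1/2 = ½)
r(W) = 2/7 (r(W) = 1/(½ + 3) = 1/(7/2) = 2/7)
X = 52 (X = 2*(-7*(-4 + 2/7)) = 2*(-7*(-26/7)) = 2*26 = 52)
X² = 52² = 2704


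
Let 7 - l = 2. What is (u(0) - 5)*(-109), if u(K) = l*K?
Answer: 545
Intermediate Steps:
l = 5 (l = 7 - 1*2 = 7 - 2 = 5)
u(K) = 5*K
(u(0) - 5)*(-109) = (5*0 - 5)*(-109) = (0 - 5)*(-109) = -5*(-109) = 545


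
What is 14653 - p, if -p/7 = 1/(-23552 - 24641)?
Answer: 706172022/48193 ≈ 14653.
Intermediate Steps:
p = 7/48193 (p = -7/(-23552 - 24641) = -7/(-48193) = -7*(-1/48193) = 7/48193 ≈ 0.00014525)
14653 - p = 14653 - 1*7/48193 = 14653 - 7/48193 = 706172022/48193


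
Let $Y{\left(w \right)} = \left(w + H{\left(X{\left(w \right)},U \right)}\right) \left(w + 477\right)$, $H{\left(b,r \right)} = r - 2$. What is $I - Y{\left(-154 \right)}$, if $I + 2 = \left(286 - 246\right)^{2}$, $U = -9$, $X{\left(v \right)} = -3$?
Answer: $54893$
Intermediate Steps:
$H{\left(b,r \right)} = -2 + r$
$I = 1598$ ($I = -2 + \left(286 - 246\right)^{2} = -2 + 40^{2} = -2 + 1600 = 1598$)
$Y{\left(w \right)} = \left(-11 + w\right) \left(477 + w\right)$ ($Y{\left(w \right)} = \left(w - 11\right) \left(w + 477\right) = \left(w - 11\right) \left(477 + w\right) = \left(-11 + w\right) \left(477 + w\right)$)
$I - Y{\left(-154 \right)} = 1598 - \left(-5247 + \left(-154\right)^{2} + 466 \left(-154\right)\right) = 1598 - \left(-5247 + 23716 - 71764\right) = 1598 - -53295 = 1598 + 53295 = 54893$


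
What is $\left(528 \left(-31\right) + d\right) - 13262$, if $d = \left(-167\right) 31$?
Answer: $-34807$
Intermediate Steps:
$d = -5177$
$\left(528 \left(-31\right) + d\right) - 13262 = \left(528 \left(-31\right) - 5177\right) - 13262 = \left(-16368 - 5177\right) - 13262 = -21545 - 13262 = -34807$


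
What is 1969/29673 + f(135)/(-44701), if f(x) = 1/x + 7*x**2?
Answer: -18487584629/6632063865 ≈ -2.7876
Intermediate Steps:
f(x) = 1/x + 7*x**2
1969/29673 + f(135)/(-44701) = 1969/29673 + ((1 + 7*135**3)/135)/(-44701) = 1969*(1/29673) + ((1 + 7*2460375)/135)*(-1/44701) = 1969/29673 + ((1 + 17222625)/135)*(-1/44701) = 1969/29673 + ((1/135)*17222626)*(-1/44701) = 1969/29673 + (17222626/135)*(-1/44701) = 1969/29673 - 17222626/6034635 = -18487584629/6632063865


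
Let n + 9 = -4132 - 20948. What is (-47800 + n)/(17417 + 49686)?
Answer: -72889/67103 ≈ -1.0862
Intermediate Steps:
n = -25089 (n = -9 + (-4132 - 20948) = -9 - 25080 = -25089)
(-47800 + n)/(17417 + 49686) = (-47800 - 25089)/(17417 + 49686) = -72889/67103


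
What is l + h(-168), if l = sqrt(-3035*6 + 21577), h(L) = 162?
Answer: 162 + sqrt(3367) ≈ 220.03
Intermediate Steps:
l = sqrt(3367) (l = sqrt(-18210 + 21577) = sqrt(3367) ≈ 58.026)
l + h(-168) = sqrt(3367) + 162 = 162 + sqrt(3367)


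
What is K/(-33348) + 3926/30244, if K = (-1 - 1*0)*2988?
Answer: 9220555/42024038 ≈ 0.21941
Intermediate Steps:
K = -2988 (K = (-1 + 0)*2988 = -1*2988 = -2988)
K/(-33348) + 3926/30244 = -2988/(-33348) + 3926/30244 = -2988*(-1/33348) + 3926*(1/30244) = 249/2779 + 1963/15122 = 9220555/42024038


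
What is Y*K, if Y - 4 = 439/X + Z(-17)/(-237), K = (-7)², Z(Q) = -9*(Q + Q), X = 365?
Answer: 5526759/28835 ≈ 191.67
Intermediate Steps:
Z(Q) = -18*Q
K = 49
Y = 112791/28835 (Y = 4 + (439/365 - 18*(-17)/(-237)) = 4 + (439*(1/365) + 306*(-1/237)) = 4 + (439/365 - 102/79) = 4 - 2549/28835 = 112791/28835 ≈ 3.9116)
Y*K = (112791/28835)*49 = 5526759/28835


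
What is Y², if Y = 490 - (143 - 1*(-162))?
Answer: 34225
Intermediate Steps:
Y = 185 (Y = 490 - (143 + 162) = 490 - 1*305 = 490 - 305 = 185)
Y² = 185² = 34225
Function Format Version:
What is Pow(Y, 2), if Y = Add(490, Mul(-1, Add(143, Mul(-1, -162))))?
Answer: 34225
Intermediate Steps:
Y = 185 (Y = Add(490, Mul(-1, Add(143, 162))) = Add(490, Mul(-1, 305)) = Add(490, -305) = 185)
Pow(Y, 2) = Pow(185, 2) = 34225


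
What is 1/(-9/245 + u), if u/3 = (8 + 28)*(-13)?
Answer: -245/343989 ≈ -0.00071223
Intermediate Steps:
u = -1404 (u = 3*((8 + 28)*(-13)) = 3*(36*(-13)) = 3*(-468) = -1404)
1/(-9/245 + u) = 1/(-9/245 - 1404) = 1/(-343989/245) = -245/343989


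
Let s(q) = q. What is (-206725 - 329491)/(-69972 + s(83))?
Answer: 536216/69889 ≈ 7.6724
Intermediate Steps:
(-206725 - 329491)/(-69972 + s(83)) = (-206725 - 329491)/(-69972 + 83) = -536216/(-69889) = -536216*(-1/69889) = 536216/69889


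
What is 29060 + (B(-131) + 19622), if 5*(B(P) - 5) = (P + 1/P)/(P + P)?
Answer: 4177596616/85805 ≈ 48687.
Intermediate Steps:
B(P) = 5 + (P + 1/P)/(10*P) (B(P) = 5 + ((P + 1/P)/(P + P))/5 = 5 + ((P + 1/P)/((2*P)))/5 = 5 + ((P + 1/P)*(1/(2*P)))/5 = 5 + ((P + 1/P)/(2*P))/5 = 5 + (P + 1/P)/(10*P))
29060 + (B(-131) + 19622) = 29060 + ((51/10 + (1/10)/(-131)**2) + 19622) = 29060 + ((51/10 + (1/10)*(1/17161)) + 19622) = 29060 + ((51/10 + 1/171610) + 19622) = 29060 + (437606/85805 + 19622) = 29060 + 1684103316/85805 = 4177596616/85805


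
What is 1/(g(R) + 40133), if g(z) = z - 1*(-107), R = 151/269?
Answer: 269/10824711 ≈ 2.4851e-5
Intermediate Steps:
R = 151/269 (R = 151*(1/269) = 151/269 ≈ 0.56134)
g(z) = 107 + z (g(z) = z + 107 = 107 + z)
1/(g(R) + 40133) = 1/((107 + 151/269) + 40133) = 1/(28934/269 + 40133) = 1/(10824711/269) = 269/10824711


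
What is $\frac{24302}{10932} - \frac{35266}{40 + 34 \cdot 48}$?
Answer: $- \frac{3919261}{207708} \approx -18.869$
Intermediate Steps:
$\frac{24302}{10932} - \frac{35266}{40 + 34 \cdot 48} = 24302 \cdot \frac{1}{10932} - \frac{35266}{40 + 1632} = \frac{12151}{5466} - \frac{35266}{1672} = \frac{12151}{5466} - \frac{1603}{76} = - \frac{3919261}{207708}$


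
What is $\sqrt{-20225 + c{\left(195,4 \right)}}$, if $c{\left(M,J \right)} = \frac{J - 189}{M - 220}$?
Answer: $\frac{36 i \sqrt{390}}{5} \approx 142.19 i$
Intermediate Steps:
$c{\left(M,J \right)} = \frac{-189 + J}{-220 + M}$
$\sqrt{-20225 + c{\left(195,4 \right)}} = \sqrt{-20225 + \frac{-189 + 4}{-220 + 195}} = \sqrt{-20225 + \frac{1}{-25} \left(-185\right)} = \sqrt{-20225 - - \frac{37}{5}} = \sqrt{-20225 + \frac{37}{5}} = \sqrt{- \frac{101088}{5}} = \frac{36 i \sqrt{390}}{5}$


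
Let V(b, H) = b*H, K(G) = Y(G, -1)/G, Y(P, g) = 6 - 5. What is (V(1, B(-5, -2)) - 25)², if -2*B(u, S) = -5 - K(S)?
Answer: 8281/16 ≈ 517.56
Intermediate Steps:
Y(P, g) = 1
K(G) = 1/G
B(u, S) = 5/2 + 1/(2*S) (B(u, S) = -(-5 - 1/S)/2 = 5/2 + 1/(2*S))
V(b, H) = H*b
(V(1, B(-5, -2)) - 25)² = (((½)*(1 + 5*(-2))/(-2))*1 - 25)² = (((½)*(-½)*(1 - 10))*1 - 25)² = (((½)*(-½)*(-9))*1 - 25)² = ((9/4)*1 - 25)² = (9/4 - 25)² = (-91/4)² = 8281/16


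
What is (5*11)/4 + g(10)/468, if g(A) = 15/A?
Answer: 4291/312 ≈ 13.753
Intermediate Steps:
(5*11)/4 + g(10)/468 = (5*11)/4 + (15/10)/468 = 55*(1/4) + (15*(1/10))*(1/468) = 55/4 + (3/2)*(1/468) = 55/4 + 1/312 = 4291/312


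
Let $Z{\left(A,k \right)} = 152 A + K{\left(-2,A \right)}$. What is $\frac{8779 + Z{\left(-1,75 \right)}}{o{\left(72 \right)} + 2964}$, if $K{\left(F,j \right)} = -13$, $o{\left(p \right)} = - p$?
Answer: $\frac{4307}{1446} \approx 2.9786$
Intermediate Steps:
$Z{\left(A,k \right)} = -13 + 152 A$ ($Z{\left(A,k \right)} = 152 A - 13 = -13 + 152 A$)
$\frac{8779 + Z{\left(-1,75 \right)}}{o{\left(72 \right)} + 2964} = \frac{8779 + \left(-13 + 152 \left(-1\right)\right)}{\left(-1\right) 72 + 2964} = \frac{8779 - 165}{-72 + 2964} = \frac{8779 - 165}{2892} = 8614 \cdot \frac{1}{2892} = \frac{4307}{1446}$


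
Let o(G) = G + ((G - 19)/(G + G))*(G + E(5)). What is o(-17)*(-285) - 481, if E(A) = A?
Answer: 135748/17 ≈ 7985.2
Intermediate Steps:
o(G) = G + (-19 + G)*(5 + G)/(2*G) (o(G) = G + ((G - 19)/(G + G))*(G + 5) = G + ((-19 + G)/((2*G)))*(5 + G) = G + ((-19 + G)*(1/(2*G)))*(5 + G) = G + ((-19 + G)/(2*G))*(5 + G) = G + (-19 + G)*(5 + G)/(2*G))
o(-17)*(-285) - 481 = ((½)*(-95 - 17*(-14 + 3*(-17)))/(-17))*(-285) - 481 = ((½)*(-1/17)*(-95 - 17*(-14 - 51)))*(-285) - 481 = ((½)*(-1/17)*(-95 - 17*(-65)))*(-285) - 481 = ((½)*(-1/17)*(-95 + 1105))*(-285) - 481 = ((½)*(-1/17)*1010)*(-285) - 481 = -505/17*(-285) - 481 = 143925/17 - 481 = 135748/17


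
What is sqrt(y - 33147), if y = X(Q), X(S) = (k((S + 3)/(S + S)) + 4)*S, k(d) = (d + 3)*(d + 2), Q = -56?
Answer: I*sqrt(106159998)/56 ≈ 183.99*I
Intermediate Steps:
k(d) = (2 + d)*(3 + d) (k(d) = (3 + d)*(2 + d) = (2 + d)*(3 + d))
X(S) = S*(10 + (3 + S)**2/(4*S**2) + 5*(3 + S)/(2*S)) (X(S) = ((6 + ((S + 3)/(S + S))**2 + 5*((S + 3)/(S + S))) + 4)*S = ((6 + ((3 + S)/((2*S)))**2 + 5*((3 + S)/((2*S)))) + 4)*S = ((6 + ((3 + S)*(1/(2*S)))**2 + 5*((3 + S)*(1/(2*S)))) + 4)*S = ((6 + ((3 + S)/(2*S))**2 + 5*((3 + S)/(2*S))) + 4)*S = ((6 + (3 + S)**2/(4*S**2) + 5*(3 + S)/(2*S)) + 4)*S = (10 + (3 + S)**2/(4*S**2) + 5*(3 + S)/(2*S))*S = S*(10 + (3 + S)**2/(4*S**2) + 5*(3 + S)/(2*S)))
y = -157929/224 (y = 9 + (9/4)/(-56) + (51/4)*(-56) = 9 + (9/4)*(-1/56) - 714 = 9 - 9/224 - 714 = -157929/224 ≈ -705.04)
sqrt(y - 33147) = sqrt(-157929/224 - 33147) = sqrt(-7582857/224) = I*sqrt(106159998)/56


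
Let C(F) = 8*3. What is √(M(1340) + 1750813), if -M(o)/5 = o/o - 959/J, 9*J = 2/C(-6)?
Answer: 2*√567167 ≈ 1506.2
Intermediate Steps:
C(F) = 24
J = 1/108 (J = (2/24)/9 = (2*(1/24))/9 = (⅑)*(1/12) = 1/108 ≈ 0.0092593)
M(o) = 517855 (M(o) = -5*(o/o - 959/1/108) = -5*(1 - 959*108) = -5*(1 - 103572) = -5*(-103571) = 517855)
√(M(1340) + 1750813) = √(517855 + 1750813) = √2268668 = 2*√567167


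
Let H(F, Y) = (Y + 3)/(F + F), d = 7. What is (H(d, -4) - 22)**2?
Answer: 95481/196 ≈ 487.15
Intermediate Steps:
H(F, Y) = (3 + Y)/(2*F) (H(F, Y) = (3 + Y)/((2*F)) = (3 + Y)*(1/(2*F)) = (3 + Y)/(2*F))
(H(d, -4) - 22)**2 = ((1/2)*(3 - 4)/7 - 22)**2 = ((1/2)*(1/7)*(-1) - 22)**2 = (-1/14 - 22)**2 = (-309/14)**2 = 95481/196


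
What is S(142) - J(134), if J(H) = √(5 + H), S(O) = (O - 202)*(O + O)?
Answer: -17040 - √139 ≈ -17052.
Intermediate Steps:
S(O) = 2*O*(-202 + O) (S(O) = (-202 + O)*(2*O) = 2*O*(-202 + O))
S(142) - J(134) = 2*142*(-202 + 142) - √(5 + 134) = 2*142*(-60) - √139 = -17040 - √139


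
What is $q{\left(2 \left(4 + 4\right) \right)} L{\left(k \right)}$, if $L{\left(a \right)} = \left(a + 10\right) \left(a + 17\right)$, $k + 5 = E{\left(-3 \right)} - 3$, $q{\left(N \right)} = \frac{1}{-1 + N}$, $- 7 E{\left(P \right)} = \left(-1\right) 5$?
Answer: $\frac{1292}{735} \approx 1.7578$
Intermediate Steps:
$E{\left(P \right)} = \frac{5}{7}$ ($E{\left(P \right)} = - \frac{\left(-1\right) 5}{7} = \left(- \frac{1}{7}\right) \left(-5\right) = \frac{5}{7}$)
$k = - \frac{51}{7}$ ($k = -5 + \left(\frac{5}{7} - 3\right) = -5 - \frac{16}{7} = - \frac{51}{7} \approx -7.2857$)
$L{\left(a \right)} = \left(10 + a\right) \left(17 + a\right)$
$q{\left(2 \left(4 + 4\right) \right)} L{\left(k \right)} = \frac{170 + \left(- \frac{51}{7}\right)^{2} + 27 \left(- \frac{51}{7}\right)}{-1 + 2 \left(4 + 4\right)} = \frac{170 + \frac{2601}{49} - \frac{1377}{7}}{-1 + 2 \cdot 8} = \frac{1}{-1 + 16} \cdot \frac{1292}{49} = \frac{1}{15} \cdot \frac{1292}{49} = \frac{1292}{735}$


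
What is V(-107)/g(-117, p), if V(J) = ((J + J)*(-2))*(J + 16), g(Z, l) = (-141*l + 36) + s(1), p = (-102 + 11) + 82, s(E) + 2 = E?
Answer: -9737/326 ≈ -29.868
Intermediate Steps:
s(E) = -2 + E
p = -9 (p = -91 + 82 = -9)
g(Z, l) = 35 - 141*l (g(Z, l) = (-141*l + 36) + (-2 + 1) = (36 - 141*l) - 1 = 35 - 141*l)
V(J) = -4*J*(16 + J) (V(J) = ((2*J)*(-2))*(16 + J) = (-4*J)*(16 + J) = -4*J*(16 + J))
V(-107)/g(-117, p) = (-4*(-107)*(16 - 107))/(35 - 141*(-9)) = (-4*(-107)*(-91))/(35 + 1269) = -38948/1304 = -38948*1/1304 = -9737/326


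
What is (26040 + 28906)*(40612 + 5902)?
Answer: 2555758244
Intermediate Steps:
(26040 + 28906)*(40612 + 5902) = 54946*46514 = 2555758244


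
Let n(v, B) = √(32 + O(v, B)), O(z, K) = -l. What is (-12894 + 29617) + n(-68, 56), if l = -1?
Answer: 16723 + √33 ≈ 16729.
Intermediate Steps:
O(z, K) = 1 (O(z, K) = -1*(-1) = 1)
n(v, B) = √33 (n(v, B) = √(32 + 1) = √33)
(-12894 + 29617) + n(-68, 56) = (-12894 + 29617) + √33 = 16723 + √33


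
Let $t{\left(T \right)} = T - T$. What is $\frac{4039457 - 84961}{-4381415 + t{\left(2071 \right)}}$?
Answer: $- \frac{3954496}{4381415} \approx -0.90256$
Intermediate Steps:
$t{\left(T \right)} = 0$
$\frac{4039457 - 84961}{-4381415 + t{\left(2071 \right)}} = \frac{4039457 - 84961}{-4381415 + 0} = \frac{3954496}{-4381415} = 3954496 \left(- \frac{1}{4381415}\right) = - \frac{3954496}{4381415}$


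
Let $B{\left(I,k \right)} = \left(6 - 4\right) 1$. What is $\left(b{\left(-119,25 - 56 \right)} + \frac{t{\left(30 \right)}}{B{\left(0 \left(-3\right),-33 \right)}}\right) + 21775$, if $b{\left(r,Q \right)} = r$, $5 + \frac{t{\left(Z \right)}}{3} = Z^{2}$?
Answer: $\frac{45997}{2} \approx 22999.0$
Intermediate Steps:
$B{\left(I,k \right)} = 2$ ($B{\left(I,k \right)} = 2 \cdot 1 = 2$)
$t{\left(Z \right)} = -15 + 3 Z^{2}$
$\left(b{\left(-119,25 - 56 \right)} + \frac{t{\left(30 \right)}}{B{\left(0 \left(-3\right),-33 \right)}}\right) + 21775 = \left(-119 + \frac{-15 + 3 \cdot 30^{2}}{2}\right) + 21775 = \left(-119 + \left(-15 + 3 \cdot 900\right) \frac{1}{2}\right) + 21775 = \left(-119 + \left(-15 + 2700\right) \frac{1}{2}\right) + 21775 = \left(-119 + 2685 \cdot \frac{1}{2}\right) + 21775 = \left(-119 + \frac{2685}{2}\right) + 21775 = \frac{2447}{2} + 21775 = \frac{45997}{2}$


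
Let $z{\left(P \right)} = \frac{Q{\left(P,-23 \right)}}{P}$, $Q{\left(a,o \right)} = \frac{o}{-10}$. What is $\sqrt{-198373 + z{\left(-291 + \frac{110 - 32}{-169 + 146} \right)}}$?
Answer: $\frac{i \sqrt{909469639867890}}{67710} \approx 445.39 i$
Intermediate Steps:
$Q{\left(a,o \right)} = - \frac{o}{10}$ ($Q{\left(a,o \right)} = o \left(- \frac{1}{10}\right) = - \frac{o}{10}$)
$z{\left(P \right)} = \frac{23}{10 P}$ ($z{\left(P \right)} = \frac{\left(- \frac{1}{10}\right) \left(-23\right)}{P} = \frac{23}{10 P}$)
$\sqrt{-198373 + z{\left(-291 + \frac{110 - 32}{-169 + 146} \right)}} = \sqrt{-198373 + \frac{23}{10 \left(-291 + \frac{110 - 32}{-169 + 146}\right)}} = \sqrt{-198373 + \frac{23}{10 \left(-291 + \frac{78}{-23}\right)}} = \sqrt{-198373 + \frac{23}{10 \left(-291 + 78 \left(- \frac{1}{23}\right)\right)}} = \sqrt{-198373 + \frac{23}{10 \left(-291 - \frac{78}{23}\right)}} = \sqrt{-198373 + \frac{23}{10 \left(- \frac{6771}{23}\right)}} = \sqrt{-198373 + \frac{23}{10} \left(- \frac{23}{6771}\right)} = \sqrt{-198373 - \frac{529}{67710}} = \sqrt{- \frac{13431836359}{67710}} = \frac{i \sqrt{909469639867890}}{67710}$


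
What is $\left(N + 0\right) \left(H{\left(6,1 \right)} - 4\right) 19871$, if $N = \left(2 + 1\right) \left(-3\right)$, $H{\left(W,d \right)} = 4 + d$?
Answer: $-178839$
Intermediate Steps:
$N = -9$ ($N = 3 \left(-3\right) = -9$)
$\left(N + 0\right) \left(H{\left(6,1 \right)} - 4\right) 19871 = \left(-9 + 0\right) \left(\left(4 + 1\right) - 4\right) 19871 = - 9 \left(5 - 4\right) 19871 = \left(-9\right) 1 \cdot 19871 = \left(-9\right) 19871 = -178839$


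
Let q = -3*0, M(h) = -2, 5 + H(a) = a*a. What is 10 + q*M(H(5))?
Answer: 10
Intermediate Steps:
H(a) = -5 + a² (H(a) = -5 + a*a = -5 + a²)
q = 0
10 + q*M(H(5)) = 10 + 0*(-2) = 10 + 0 = 10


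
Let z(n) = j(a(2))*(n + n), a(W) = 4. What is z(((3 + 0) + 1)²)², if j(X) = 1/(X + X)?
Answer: 16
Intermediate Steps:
j(X) = 1/(2*X)
z(n) = n/4 (z(n) = ((½)/4)*(n + n) = ((½)*(¼))*(2*n) = (2*n)/8 = n/4)
z(((3 + 0) + 1)²)² = (((3 + 0) + 1)²/4)² = ((3 + 1)²/4)² = ((¼)*4²)² = ((¼)*16)² = 4² = 16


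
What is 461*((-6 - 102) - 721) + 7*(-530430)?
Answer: -4095179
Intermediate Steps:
461*((-6 - 102) - 721) + 7*(-530430) = 461*(-108 - 721) - 3713010 = 461*(-829) - 3713010 = -382169 - 3713010 = -4095179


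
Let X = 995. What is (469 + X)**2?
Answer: 2143296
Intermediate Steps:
(469 + X)**2 = (469 + 995)**2 = 1464**2 = 2143296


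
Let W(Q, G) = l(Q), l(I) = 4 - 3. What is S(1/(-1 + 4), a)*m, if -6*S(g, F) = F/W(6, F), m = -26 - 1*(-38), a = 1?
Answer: -2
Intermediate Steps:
l(I) = 1
W(Q, G) = 1
m = 12 (m = -26 + 38 = 12)
S(g, F) = -F/6 (S(g, F) = -F/(6*1) = -F/6)
S(1/(-1 + 4), a)*m = -1/6*1*12 = -1/6*12 = -2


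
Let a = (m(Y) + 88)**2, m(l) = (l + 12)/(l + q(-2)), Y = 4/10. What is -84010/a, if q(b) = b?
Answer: -1344160/103041 ≈ -13.045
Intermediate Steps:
Y = 2/5 (Y = 4*(1/10) = 2/5 ≈ 0.40000)
m(l) = (12 + l)/(-2 + l) (m(l) = (l + 12)/(l - 2) = (12 + l)/(-2 + l))
a = 103041/16 (a = ((12 + 2/5)/(-2 + 2/5) + 88)**2 = ((62/5)/(-8/5) + 88)**2 = (-5/8*62/5 + 88)**2 = (-31/4 + 88)**2 = (321/4)**2 = 103041/16 ≈ 6440.1)
-84010/a = -84010/103041/16 = -84010*16/103041 = -1344160/103041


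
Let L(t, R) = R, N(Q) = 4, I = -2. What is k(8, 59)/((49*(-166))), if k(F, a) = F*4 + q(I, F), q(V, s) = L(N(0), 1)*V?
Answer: -15/4067 ≈ -0.0036882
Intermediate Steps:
q(V, s) = V (q(V, s) = 1*V = V)
k(F, a) = -2 + 4*F (k(F, a) = F*4 - 2 = 4*F - 2 = -2 + 4*F)
k(8, 59)/((49*(-166))) = (-2 + 4*8)/((49*(-166))) = (-2 + 32)/(-8134) = 30*(-1/8134) = -15/4067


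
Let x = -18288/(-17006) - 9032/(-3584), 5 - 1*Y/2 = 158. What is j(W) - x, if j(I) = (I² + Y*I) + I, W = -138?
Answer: 232866739697/3809344 ≈ 61130.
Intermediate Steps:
Y = -306 (Y = 10 - 2*158 = 10 - 316 = -306)
x = 13696399/3809344 (x = -18288*(-1/17006) - 9032*(-1/3584) = 9144/8503 + 1129/448 = 13696399/3809344 ≈ 3.5955)
j(I) = I² - 305*I (j(I) = (I² - 306*I) + I = I² - 305*I)
j(W) - x = -138*(-305 - 138) - 1*13696399/3809344 = -138*(-443) - 13696399/3809344 = 61134 - 13696399/3809344 = 232866739697/3809344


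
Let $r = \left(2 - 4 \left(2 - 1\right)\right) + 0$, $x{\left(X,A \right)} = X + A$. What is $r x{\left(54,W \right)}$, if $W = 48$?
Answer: $-204$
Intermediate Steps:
$x{\left(X,A \right)} = A + X$
$r = -2$ ($r = \left(2 - 4\right) + 0 = -2 + 0 = -2$)
$r x{\left(54,W \right)} = - 2 \left(48 + 54\right) = \left(-2\right) 102 = -204$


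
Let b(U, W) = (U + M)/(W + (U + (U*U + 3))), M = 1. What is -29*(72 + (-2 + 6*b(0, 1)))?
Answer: -4147/2 ≈ -2073.5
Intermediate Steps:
b(U, W) = (1 + U)/(3 + U + W + U**2) (b(U, W) = (U + 1)/(W + (U + (U*U + 3))) = (1 + U)/(W + (U + (U**2 + 3))) = (1 + U)/(W + (U + (3 + U**2))) = (1 + U)/(W + (3 + U + U**2)) = (1 + U)/(3 + U + W + U**2))
-29*(72 + (-2 + 6*b(0, 1))) = -29*(72 + (-2 + 6*((1 + 0)/(3 + 0 + 1 + 0**2)))) = -29*(72 + (-2 + 6*(1/(3 + 0 + 1 + 0)))) = -29*(72 + (-2 + 6*(1/4))) = -29*(72 + (-2 + 3/2)) = -29*(72 - 1/2) = -29*143/2 = -4147/2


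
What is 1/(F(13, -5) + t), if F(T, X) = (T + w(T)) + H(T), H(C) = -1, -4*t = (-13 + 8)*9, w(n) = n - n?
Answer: 4/93 ≈ 0.043011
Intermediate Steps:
w(n) = 0
t = 45/4 (t = -(-13 + 8)*9/4 = -(-5)*9/4 = -1/4*(-45) = 45/4 ≈ 11.250)
F(T, X) = -1 + T (F(T, X) = (T + 0) - 1 = T - 1 = -1 + T)
1/(F(13, -5) + t) = 1/((-1 + 13) + 45/4) = 1/(12 + 45/4) = 1/(93/4) = 4/93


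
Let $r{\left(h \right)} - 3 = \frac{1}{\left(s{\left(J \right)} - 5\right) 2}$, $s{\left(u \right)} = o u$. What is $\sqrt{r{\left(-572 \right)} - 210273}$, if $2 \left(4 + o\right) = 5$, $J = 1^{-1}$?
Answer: $\frac{11 i \sqrt{293683}}{13} \approx 458.55 i$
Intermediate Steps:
$J = 1$
$o = - \frac{3}{2}$ ($o = -4 + \frac{1}{2} \cdot 5 = -4 + \frac{5}{2} = - \frac{3}{2} \approx -1.5$)
$s{\left(u \right)} = - \frac{3 u}{2}$
$r{\left(h \right)} = \frac{38}{13}$ ($r{\left(h \right)} = 3 + \frac{1}{\left(\left(- \frac{3}{2}\right) 1 - 5\right) 2} = 3 + \frac{1}{\left(- \frac{3}{2} - 5\right) 2} = 3 + \frac{1}{\left(- \frac{13}{2}\right) 2} = 3 + \frac{1}{-13} = 3 - \frac{1}{13} = \frac{38}{13}$)
$\sqrt{r{\left(-572 \right)} - 210273} = \sqrt{\frac{38}{13} - 210273} = \sqrt{- \frac{2733511}{13}} = \frac{11 i \sqrt{293683}}{13}$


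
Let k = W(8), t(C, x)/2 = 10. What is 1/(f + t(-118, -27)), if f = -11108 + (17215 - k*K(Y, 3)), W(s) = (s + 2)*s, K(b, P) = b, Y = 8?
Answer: 1/5487 ≈ 0.00018225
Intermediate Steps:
W(s) = s*(2 + s) (W(s) = (2 + s)*s = s*(2 + s))
t(C, x) = 20 (t(C, x) = 2*10 = 20)
k = 80 (k = 8*(2 + 8) = 8*10 = 80)
f = 5467 (f = -11108 + (17215 - 80*8) = -11108 + (17215 - 1*640) = -11108 + (17215 - 640) = -11108 + 16575 = 5467)
1/(f + t(-118, -27)) = 1/(5467 + 20) = 1/5487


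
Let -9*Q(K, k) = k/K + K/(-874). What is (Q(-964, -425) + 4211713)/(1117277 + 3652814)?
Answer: 5322779519461/6028460086164 ≈ 0.88294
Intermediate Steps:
Q(K, k) = K/7866 - k/(9*K) (Q(K, k) = -(k/K + K/(-874))/9 = -(k/K + K*(-1/874))/9 = -(k/K - K/874)/9 = -(-K/874 + k/K)/9 = K/7866 - k/(9*K))
(Q(-964, -425) + 4211713)/(1117277 + 3652814) = (((1/7866)*(-964) - ⅑*(-425)/(-964)) + 4211713)/(1117277 + 3652814) = ((-482/3933 - ⅑*(-425)*(-1/964)) + 4211713)/4770091 = ((-482/3933 - 425/8676) + 4211713)*(1/4770091) = (-216791/1263804 + 4211713)*(1/4770091) = (5322779519461/1263804)*(1/4770091) = 5322779519461/6028460086164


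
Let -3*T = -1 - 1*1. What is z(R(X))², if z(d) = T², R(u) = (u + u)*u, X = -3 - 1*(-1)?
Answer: 16/81 ≈ 0.19753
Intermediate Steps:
X = -2 (X = -3 + 1 = -2)
T = ⅔ (T = -(-1 - 1*1)/3 = -(-1 - 1)/3 = -⅓*(-2) = ⅔ ≈ 0.66667)
R(u) = 2*u² (R(u) = (2*u)*u = 2*u²)
z(d) = 4/9 (z(d) = (⅔)² = 4/9)
z(R(X))² = (4/9)² = 16/81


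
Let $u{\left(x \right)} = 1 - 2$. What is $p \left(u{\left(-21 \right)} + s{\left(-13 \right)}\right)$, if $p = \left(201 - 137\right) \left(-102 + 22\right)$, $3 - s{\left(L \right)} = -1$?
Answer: $-15360$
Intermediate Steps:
$u{\left(x \right)} = -1$ ($u{\left(x \right)} = 1 - 2 = -1$)
$s{\left(L \right)} = 4$ ($s{\left(L \right)} = 3 - -1 = 3 + 1 = 4$)
$p = -5120$ ($p = 64 \left(-80\right) = -5120$)
$p \left(u{\left(-21 \right)} + s{\left(-13 \right)}\right) = - 5120 \left(-1 + 4\right) = \left(-5120\right) 3 = -15360$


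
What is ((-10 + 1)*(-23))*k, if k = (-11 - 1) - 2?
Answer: -2898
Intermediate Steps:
k = -14 (k = -12 - 2 = -14)
((-10 + 1)*(-23))*k = ((-10 + 1)*(-23))*(-14) = -9*(-23)*(-14) = 207*(-14) = -2898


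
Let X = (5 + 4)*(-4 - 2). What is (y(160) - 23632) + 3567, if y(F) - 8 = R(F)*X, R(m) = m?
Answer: -28697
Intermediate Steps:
X = -54 (X = 9*(-6) = -54)
y(F) = 8 - 54*F (y(F) = 8 + F*(-54) = 8 - 54*F)
(y(160) - 23632) + 3567 = ((8 - 54*160) - 23632) + 3567 = ((8 - 8640) - 23632) + 3567 = (-8632 - 23632) + 3567 = -32264 + 3567 = -28697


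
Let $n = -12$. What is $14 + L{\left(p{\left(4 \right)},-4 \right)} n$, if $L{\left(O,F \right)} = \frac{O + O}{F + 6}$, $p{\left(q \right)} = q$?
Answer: $-34$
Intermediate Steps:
$L{\left(O,F \right)} = \frac{2 O}{6 + F}$
$14 + L{\left(p{\left(4 \right)},-4 \right)} n = 14 + 2 \cdot 4 \frac{1}{6 - 4} \left(-12\right) = 14 + 2 \cdot 4 \cdot \frac{1}{2} \left(-12\right) = 14 + 4 \left(-12\right) = 14 - 48 = -34$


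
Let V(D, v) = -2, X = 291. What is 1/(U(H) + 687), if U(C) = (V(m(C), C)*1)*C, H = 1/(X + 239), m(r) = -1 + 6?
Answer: 265/182054 ≈ 0.0014556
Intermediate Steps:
m(r) = 5
H = 1/530 (H = 1/(291 + 239) = 1/530 ≈ 0.0018868)
U(C) = -2*C (U(C) = (-2*1)*C = -2*C)
1/(U(H) + 687) = 1/(-2*1/530 + 687) = 1/(-1/265 + 687) = 1/(182054/265) = 265/182054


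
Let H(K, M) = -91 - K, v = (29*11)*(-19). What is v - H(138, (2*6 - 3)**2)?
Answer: -5832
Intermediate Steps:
v = -6061 (v = 319*(-19) = -6061)
v - H(138, (2*6 - 3)**2) = -6061 - (-91 - 1*138) = -6061 - (-91 - 138) = -6061 - 1*(-229) = -6061 + 229 = -5832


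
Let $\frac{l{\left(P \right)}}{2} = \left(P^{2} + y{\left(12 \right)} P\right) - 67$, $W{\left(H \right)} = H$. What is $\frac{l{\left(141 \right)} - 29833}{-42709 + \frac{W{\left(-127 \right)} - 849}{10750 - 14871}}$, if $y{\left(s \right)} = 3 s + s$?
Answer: $- \frac{13735293}{25143259} \approx -0.54628$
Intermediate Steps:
$y{\left(s \right)} = 4 s$
$l{\left(P \right)} = -134 + 2 P^{2} + 96 P$ ($l{\left(P \right)} = 2 \left(\left(P^{2} + 4 \cdot 12 P\right) - 67\right) = 2 \left(\left(P^{2} + 48 P\right) - 67\right) = 2 \left(-67 + P^{2} + 48 P\right) = -134 + 2 P^{2} + 96 P$)
$\frac{l{\left(141 \right)} - 29833}{-42709 + \frac{W{\left(-127 \right)} - 849}{10750 - 14871}} = \frac{\left(-134 + 2 \cdot 141^{2} + 96 \cdot 141\right) - 29833}{-42709 + \frac{-127 - 849}{10750 - 14871}} = \frac{\left(-134 + 2 \cdot 19881 + 13536\right) - 29833}{-42709 - \frac{976}{-4121}} = \frac{\left(-134 + 39762 + 13536\right) - 29833}{-42709 - - \frac{976}{4121}} = \frac{53164 - 29833}{-42709 + \frac{976}{4121}} = \frac{23331}{- \frac{176002813}{4121}} = 23331 \left(- \frac{4121}{176002813}\right) = - \frac{13735293}{25143259}$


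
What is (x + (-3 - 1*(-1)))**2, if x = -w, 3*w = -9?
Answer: 1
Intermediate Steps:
w = -3 (w = (1/3)*(-9) = -3)
x = 3 (x = -1*(-3) = 3)
(x + (-3 - 1*(-1)))**2 = (3 + (-3 - 1*(-1)))**2 = (3 + (-3 + 1))**2 = (3 - 2)**2 = 1**2 = 1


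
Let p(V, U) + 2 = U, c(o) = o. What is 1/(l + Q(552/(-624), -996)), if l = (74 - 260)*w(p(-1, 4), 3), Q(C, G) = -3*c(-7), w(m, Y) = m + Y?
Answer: -1/909 ≈ -0.0011001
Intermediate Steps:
p(V, U) = -2 + U
w(m, Y) = Y + m
Q(C, G) = 21 (Q(C, G) = -3*(-7) = 21)
l = -930 (l = (74 - 260)*(3 + (-2 + 4)) = -186*(3 + 2) = -186*5 = -930)
1/(l + Q(552/(-624), -996)) = 1/(-930 + 21) = 1/(-909) = -1/909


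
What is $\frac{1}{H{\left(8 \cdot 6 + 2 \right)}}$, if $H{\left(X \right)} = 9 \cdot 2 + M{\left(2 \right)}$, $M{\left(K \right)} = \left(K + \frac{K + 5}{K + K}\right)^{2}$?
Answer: $\frac{16}{513} \approx 0.031189$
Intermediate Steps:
$M{\left(K \right)} = \left(K + \frac{5 + K}{2 K}\right)^{2}$
$H{\left(X \right)} = \frac{513}{16}$ ($H{\left(X \right)} = 9 \cdot 2 + \frac{\left(5 + 2 + 2 \cdot 2^{2}\right)^{2}}{4 \cdot 4} = 18 + \frac{1}{4} \cdot \frac{1}{4} \left(5 + 2 + 2 \cdot 4\right)^{2} = 18 + \frac{1}{4} \cdot \frac{1}{4} \left(5 + 2 + 8\right)^{2} = 18 + \frac{1}{4} \cdot \frac{1}{4} \cdot 15^{2} = 18 + \frac{1}{4} \cdot \frac{1}{4} \cdot 225 = 18 + \frac{225}{16} = \frac{513}{16}$)
$\frac{1}{H{\left(8 \cdot 6 + 2 \right)}} = \frac{1}{\frac{513}{16}} = \frac{16}{513}$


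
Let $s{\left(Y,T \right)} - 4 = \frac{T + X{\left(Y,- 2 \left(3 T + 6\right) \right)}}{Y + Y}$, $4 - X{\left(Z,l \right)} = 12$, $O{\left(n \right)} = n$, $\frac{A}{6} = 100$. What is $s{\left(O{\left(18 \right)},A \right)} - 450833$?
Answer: $- \frac{4057313}{9} \approx -4.5081 \cdot 10^{5}$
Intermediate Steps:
$A = 600$ ($A = 6 \cdot 100 = 600$)
$X{\left(Z,l \right)} = -8$ ($X{\left(Z,l \right)} = 4 - 12 = -8$)
$s{\left(Y,T \right)} = 4 + \frac{-8 + T}{2 Y}$ ($s{\left(Y,T \right)} = 4 + \frac{T - 8}{Y + Y} = 4 + \frac{-8 + T}{2 Y}$)
$s{\left(O{\left(18 \right)},A \right)} - 450833 = \frac{-8 + 600 + 8 \cdot 18}{2 \cdot 18} - 450833 = \frac{1}{2} \cdot \frac{1}{18} \left(-8 + 600 + 144\right) - 450833 = \frac{1}{2} \cdot \frac{1}{18} \cdot 736 - 450833 = \frac{184}{9} - 450833 = - \frac{4057313}{9}$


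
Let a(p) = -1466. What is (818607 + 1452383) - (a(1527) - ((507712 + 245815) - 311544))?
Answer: 2714439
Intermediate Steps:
(818607 + 1452383) - (a(1527) - ((507712 + 245815) - 311544)) = (818607 + 1452383) - (-1466 - ((507712 + 245815) - 311544)) = 2270990 - (-1466 - (753527 - 311544)) = 2270990 - (-1466 - 1*441983) = 2270990 - (-1466 - 441983) = 2270990 - 1*(-443449) = 2270990 + 443449 = 2714439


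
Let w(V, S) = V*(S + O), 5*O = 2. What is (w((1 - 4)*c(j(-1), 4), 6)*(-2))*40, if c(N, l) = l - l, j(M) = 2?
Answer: 0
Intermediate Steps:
c(N, l) = 0
O = ⅖ (O = (⅕)*2 = ⅖ ≈ 0.40000)
w(V, S) = V*(⅖ + S) (w(V, S) = V*(S + ⅖) = V*(⅖ + S))
(w((1 - 4)*c(j(-1), 4), 6)*(-2))*40 = ((((1 - 4)*0)*(2 + 5*6)/5)*(-2))*40 = (((-3*0)*(2 + 30)/5)*(-2))*40 = (((⅕)*0*32)*(-2))*40 = (0*(-2))*40 = 0*40 = 0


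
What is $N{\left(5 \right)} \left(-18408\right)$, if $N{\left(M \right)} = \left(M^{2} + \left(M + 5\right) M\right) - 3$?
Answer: $-1325376$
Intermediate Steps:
$N{\left(M \right)} = -3 + M^{2} + M \left(5 + M\right)$ ($N{\left(M \right)} = \left(M^{2} + \left(5 + M\right) M\right) - 3 = \left(M^{2} + M \left(5 + M\right)\right) - 3 = -3 + M^{2} + M \left(5 + M\right)$)
$N{\left(5 \right)} \left(-18408\right) = \left(-3 + 2 \cdot 5^{2} + 5 \cdot 5\right) \left(-18408\right) = \left(-3 + 2 \cdot 25 + 25\right) \left(-18408\right) = \left(-3 + 50 + 25\right) \left(-18408\right) = 72 \left(-18408\right) = -1325376$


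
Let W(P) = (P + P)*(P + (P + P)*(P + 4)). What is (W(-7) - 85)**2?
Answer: 330625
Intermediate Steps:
W(P) = 2*P*(P + 2*P*(4 + P)) (W(P) = (2*P)*(P + (2*P)*(4 + P)) = (2*P)*(P + 2*P*(4 + P)) = 2*P*(P + 2*P*(4 + P)))
(W(-7) - 85)**2 = ((-7)**2*(18 + 4*(-7)) - 85)**2 = (49*(18 - 28) - 85)**2 = (49*(-10) - 85)**2 = (-490 - 85)**2 = (-575)**2 = 330625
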